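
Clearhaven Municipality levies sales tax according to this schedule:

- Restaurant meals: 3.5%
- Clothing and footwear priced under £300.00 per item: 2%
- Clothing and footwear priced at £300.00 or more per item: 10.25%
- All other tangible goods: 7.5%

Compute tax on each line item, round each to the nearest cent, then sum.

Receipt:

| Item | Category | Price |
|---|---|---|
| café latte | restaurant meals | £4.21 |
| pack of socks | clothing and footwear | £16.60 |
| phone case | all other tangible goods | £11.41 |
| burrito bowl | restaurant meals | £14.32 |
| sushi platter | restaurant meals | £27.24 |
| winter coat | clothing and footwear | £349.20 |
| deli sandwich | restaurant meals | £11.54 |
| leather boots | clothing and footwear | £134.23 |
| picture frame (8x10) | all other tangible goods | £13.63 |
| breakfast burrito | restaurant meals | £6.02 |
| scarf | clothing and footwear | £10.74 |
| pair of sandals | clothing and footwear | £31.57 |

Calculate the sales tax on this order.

£43.73

Café latte £4.21: restaurant meals → 3.5% → £0.15
Pack of socks £16.60: clothing and footwear, under £300.00 → 2% → £0.33
Phone case £11.41: all other tangible goods → 7.5% → £0.86
Burrito bowl £14.32: restaurant meals → 3.5% → £0.50
Sushi platter £27.24: restaurant meals → 3.5% → £0.95
Winter coat £349.20: clothing and footwear, £300.00 or more → 10.25% → £35.79
Deli sandwich £11.54: restaurant meals → 3.5% → £0.40
Leather boots £134.23: clothing and footwear, under £300.00 → 2% → £2.68
Picture frame (8x10) £13.63: all other tangible goods → 7.5% → £1.02
Breakfast burrito £6.02: restaurant meals → 3.5% → £0.21
Scarf £10.74: clothing and footwear, under £300.00 → 2% → £0.21
Pair of sandals £31.57: clothing and footwear, under £300.00 → 2% → £0.63
Total tax = £0.15 + £0.33 + £0.86 + £0.50 + £0.95 + £35.79 + £0.40 + £2.68 + £1.02 + £0.21 + £0.21 + £0.63 = £43.73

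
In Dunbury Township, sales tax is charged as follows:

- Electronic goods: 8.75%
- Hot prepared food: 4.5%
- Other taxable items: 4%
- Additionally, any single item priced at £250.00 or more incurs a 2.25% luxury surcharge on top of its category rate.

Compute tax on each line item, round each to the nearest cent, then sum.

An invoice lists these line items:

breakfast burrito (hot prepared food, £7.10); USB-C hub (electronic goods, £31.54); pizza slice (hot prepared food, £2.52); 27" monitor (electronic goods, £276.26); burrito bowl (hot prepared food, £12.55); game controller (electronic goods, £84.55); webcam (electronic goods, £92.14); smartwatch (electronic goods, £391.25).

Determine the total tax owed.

£92.64

Breakfast burrito £7.10: hot prepared food → 4.5% → £0.32
USB-C hub £31.54: electronic goods → 8.75% → £2.76
Pizza slice £2.52: hot prepared food → 4.5% → £0.11
27" monitor £276.26: electronic goods → 8.75% + 2.25% surcharge = 11% → £30.39
Burrito bowl £12.55: hot prepared food → 4.5% → £0.56
Game controller £84.55: electronic goods → 8.75% → £7.40
Webcam £92.14: electronic goods → 8.75% → £8.06
Smartwatch £391.25: electronic goods → 8.75% + 2.25% surcharge = 11% → £43.04
Total tax = £0.32 + £2.76 + £0.11 + £30.39 + £0.56 + £7.40 + £8.06 + £43.04 = £92.64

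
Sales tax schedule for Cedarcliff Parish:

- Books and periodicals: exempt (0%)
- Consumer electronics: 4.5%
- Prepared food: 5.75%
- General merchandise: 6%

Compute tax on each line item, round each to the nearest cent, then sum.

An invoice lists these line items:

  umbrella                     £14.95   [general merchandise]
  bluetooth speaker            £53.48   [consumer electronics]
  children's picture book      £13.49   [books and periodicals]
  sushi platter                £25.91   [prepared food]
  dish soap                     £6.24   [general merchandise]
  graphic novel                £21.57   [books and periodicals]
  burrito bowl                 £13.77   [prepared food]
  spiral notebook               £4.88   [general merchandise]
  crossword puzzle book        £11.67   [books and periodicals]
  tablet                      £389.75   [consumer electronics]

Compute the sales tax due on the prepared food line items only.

£2.28

Sushi platter £25.91: prepared food → 5.75% → £1.49
Burrito bowl £13.77: prepared food → 5.75% → £0.79
Tax on prepared food = £1.49 + £0.79 = £2.28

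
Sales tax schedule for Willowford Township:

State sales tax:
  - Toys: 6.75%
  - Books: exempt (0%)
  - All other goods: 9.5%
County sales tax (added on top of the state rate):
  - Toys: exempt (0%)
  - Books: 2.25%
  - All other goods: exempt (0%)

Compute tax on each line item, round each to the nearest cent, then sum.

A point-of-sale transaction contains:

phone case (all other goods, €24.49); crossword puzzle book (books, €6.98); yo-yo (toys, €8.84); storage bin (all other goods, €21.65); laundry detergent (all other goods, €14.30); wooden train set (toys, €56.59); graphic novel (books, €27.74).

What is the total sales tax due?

€10.95

Phone case €24.49: all other goods → 9.5% + 0% county = 9.5% → €2.33
Crossword puzzle book €6.98: books → 0% + 2.25% county = 2.25% → €0.16
Yo-yo €8.84: toys → 6.75% + 0% county = 6.75% → €0.60
Storage bin €21.65: all other goods → 9.5% + 0% county = 9.5% → €2.06
Laundry detergent €14.30: all other goods → 9.5% + 0% county = 9.5% → €1.36
Wooden train set €56.59: toys → 6.75% + 0% county = 6.75% → €3.82
Graphic novel €27.74: books → 0% + 2.25% county = 2.25% → €0.62
Total tax = €2.33 + €0.16 + €0.60 + €2.06 + €1.36 + €3.82 + €0.62 = €10.95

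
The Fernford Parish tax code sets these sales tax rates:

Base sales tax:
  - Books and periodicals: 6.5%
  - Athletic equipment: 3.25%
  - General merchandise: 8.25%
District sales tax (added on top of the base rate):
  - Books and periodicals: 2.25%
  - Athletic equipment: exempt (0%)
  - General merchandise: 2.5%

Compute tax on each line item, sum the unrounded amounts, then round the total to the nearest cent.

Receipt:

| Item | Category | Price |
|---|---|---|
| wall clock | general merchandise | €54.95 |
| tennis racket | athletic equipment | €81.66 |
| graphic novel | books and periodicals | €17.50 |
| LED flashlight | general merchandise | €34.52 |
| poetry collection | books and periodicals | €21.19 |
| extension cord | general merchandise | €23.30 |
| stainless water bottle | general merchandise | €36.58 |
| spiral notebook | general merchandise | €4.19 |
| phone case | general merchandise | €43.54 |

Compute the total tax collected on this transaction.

Wall clock €54.95: general merchandise → 8.25% + 2.5% district = 10.75% → €5.907125
Tennis racket €81.66: athletic equipment → 3.25% + 0% district = 3.25% → €2.65395
Graphic novel €17.50: books and periodicals → 6.5% + 2.25% district = 8.75% → €1.53125
LED flashlight €34.52: general merchandise → 8.25% + 2.5% district = 10.75% → €3.7109
Poetry collection €21.19: books and periodicals → 6.5% + 2.25% district = 8.75% → €1.854125
Extension cord €23.30: general merchandise → 8.25% + 2.5% district = 10.75% → €2.50475
Stainless water bottle €36.58: general merchandise → 8.25% + 2.5% district = 10.75% → €3.93235
Spiral notebook €4.19: general merchandise → 8.25% + 2.5% district = 10.75% → €0.450425
Phone case €43.54: general merchandise → 8.25% + 2.5% district = 10.75% → €4.68055
Unrounded tax sum = €27.225425 → €27.23

€27.23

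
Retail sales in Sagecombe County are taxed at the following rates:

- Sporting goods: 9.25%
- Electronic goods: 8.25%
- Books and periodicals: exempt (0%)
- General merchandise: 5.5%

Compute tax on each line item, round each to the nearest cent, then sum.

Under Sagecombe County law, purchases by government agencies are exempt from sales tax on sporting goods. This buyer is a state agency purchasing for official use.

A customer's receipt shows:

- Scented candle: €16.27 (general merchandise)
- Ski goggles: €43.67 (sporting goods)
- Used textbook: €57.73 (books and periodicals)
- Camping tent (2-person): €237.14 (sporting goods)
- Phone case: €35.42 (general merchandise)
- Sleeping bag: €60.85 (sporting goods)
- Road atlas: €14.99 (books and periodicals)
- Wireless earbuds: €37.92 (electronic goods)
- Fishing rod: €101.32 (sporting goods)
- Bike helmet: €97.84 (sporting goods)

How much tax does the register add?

€5.97

Scented candle €16.27: general merchandise → 5.5% → €0.89
Ski goggles €43.67: sporting goods, buyer-exempt → 0% → €0.00
Used textbook €57.73: books and periodicals → 0% → €0.00
Camping tent (2-person) €237.14: sporting goods, buyer-exempt → 0% → €0.00
Phone case €35.42: general merchandise → 5.5% → €1.95
Sleeping bag €60.85: sporting goods, buyer-exempt → 0% → €0.00
Road atlas €14.99: books and periodicals → 0% → €0.00
Wireless earbuds €37.92: electronic goods → 8.25% → €3.13
Fishing rod €101.32: sporting goods, buyer-exempt → 0% → €0.00
Bike helmet €97.84: sporting goods, buyer-exempt → 0% → €0.00
Total tax = €0.89 + €1.95 + €3.13 = €5.97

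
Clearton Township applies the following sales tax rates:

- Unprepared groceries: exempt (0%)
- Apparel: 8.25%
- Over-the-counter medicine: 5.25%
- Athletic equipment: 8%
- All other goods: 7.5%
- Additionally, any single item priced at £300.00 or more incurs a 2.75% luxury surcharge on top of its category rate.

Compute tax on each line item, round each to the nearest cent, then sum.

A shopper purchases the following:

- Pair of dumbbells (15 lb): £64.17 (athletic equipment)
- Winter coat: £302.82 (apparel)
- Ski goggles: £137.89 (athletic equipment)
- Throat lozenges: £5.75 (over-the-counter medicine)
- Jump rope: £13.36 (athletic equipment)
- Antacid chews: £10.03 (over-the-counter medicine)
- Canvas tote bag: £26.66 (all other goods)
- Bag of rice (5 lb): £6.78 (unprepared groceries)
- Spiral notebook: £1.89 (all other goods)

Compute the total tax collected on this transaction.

£53.51

Pair of dumbbells (15 lb) £64.17: athletic equipment → 8% → £5.13
Winter coat £302.82: apparel → 8.25% + 2.75% surcharge = 11% → £33.31
Ski goggles £137.89: athletic equipment → 8% → £11.03
Throat lozenges £5.75: over-the-counter medicine → 5.25% → £0.30
Jump rope £13.36: athletic equipment → 8% → £1.07
Antacid chews £10.03: over-the-counter medicine → 5.25% → £0.53
Canvas tote bag £26.66: all other goods → 7.5% → £2.00
Bag of rice (5 lb) £6.78: unprepared groceries → 0% → £0.00
Spiral notebook £1.89: all other goods → 7.5% → £0.14
Total tax = £5.13 + £33.31 + £11.03 + £0.30 + £1.07 + £0.53 + £2.00 + £0.14 = £53.51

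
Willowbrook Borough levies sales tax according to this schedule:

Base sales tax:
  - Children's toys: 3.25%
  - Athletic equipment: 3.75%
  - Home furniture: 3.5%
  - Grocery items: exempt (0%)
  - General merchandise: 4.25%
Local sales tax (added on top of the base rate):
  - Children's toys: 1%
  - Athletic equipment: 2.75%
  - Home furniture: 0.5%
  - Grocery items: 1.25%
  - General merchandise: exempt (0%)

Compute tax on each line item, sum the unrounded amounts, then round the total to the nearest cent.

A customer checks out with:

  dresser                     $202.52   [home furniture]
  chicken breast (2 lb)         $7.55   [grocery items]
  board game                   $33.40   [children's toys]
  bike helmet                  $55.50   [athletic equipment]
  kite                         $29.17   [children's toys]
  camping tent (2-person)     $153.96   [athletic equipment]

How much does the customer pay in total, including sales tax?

$506.57

Dresser $202.52: home furniture → 3.5% + 0.5% local = 4% → $8.1008
Chicken breast (2 lb) $7.55: grocery items → 0% + 1.25% local = 1.25% → $0.094375
Board game $33.40: children's toys → 3.25% + 1% local = 4.25% → $1.4195
Bike helmet $55.50: athletic equipment → 3.75% + 2.75% local = 6.5% → $3.6075
Kite $29.17: children's toys → 3.25% + 1% local = 4.25% → $1.239725
Camping tent (2-person) $153.96: athletic equipment → 3.75% + 2.75% local = 6.5% → $10.0074
Subtotal = $482.10; unrounded tax = $24.4693 → $24.47; total due = $506.57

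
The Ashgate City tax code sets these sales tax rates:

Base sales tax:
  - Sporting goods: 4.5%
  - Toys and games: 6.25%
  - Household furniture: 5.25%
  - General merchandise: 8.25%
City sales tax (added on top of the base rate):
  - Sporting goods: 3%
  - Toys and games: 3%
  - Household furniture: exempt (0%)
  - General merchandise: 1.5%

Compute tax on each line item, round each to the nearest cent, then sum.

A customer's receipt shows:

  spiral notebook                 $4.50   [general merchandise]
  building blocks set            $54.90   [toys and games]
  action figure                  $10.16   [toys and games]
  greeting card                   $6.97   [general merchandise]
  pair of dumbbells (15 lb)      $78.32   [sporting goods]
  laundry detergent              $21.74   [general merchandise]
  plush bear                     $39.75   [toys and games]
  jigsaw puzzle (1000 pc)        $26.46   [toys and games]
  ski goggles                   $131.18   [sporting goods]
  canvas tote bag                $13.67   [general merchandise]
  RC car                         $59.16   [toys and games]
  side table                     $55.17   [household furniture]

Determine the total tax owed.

Spiral notebook $4.50: general merchandise → 8.25% + 1.5% city = 9.75% → $0.44
Building blocks set $54.90: toys and games → 6.25% + 3% city = 9.25% → $5.08
Action figure $10.16: toys and games → 6.25% + 3% city = 9.25% → $0.94
Greeting card $6.97: general merchandise → 8.25% + 1.5% city = 9.75% → $0.68
Pair of dumbbells (15 lb) $78.32: sporting goods → 4.5% + 3% city = 7.5% → $5.87
Laundry detergent $21.74: general merchandise → 8.25% + 1.5% city = 9.75% → $2.12
Plush bear $39.75: toys and games → 6.25% + 3% city = 9.25% → $3.68
Jigsaw puzzle (1000 pc) $26.46: toys and games → 6.25% + 3% city = 9.25% → $2.45
Ski goggles $131.18: sporting goods → 4.5% + 3% city = 7.5% → $9.84
Canvas tote bag $13.67: general merchandise → 8.25% + 1.5% city = 9.75% → $1.33
RC car $59.16: toys and games → 6.25% + 3% city = 9.25% → $5.47
Side table $55.17: household furniture → 5.25% + 0% city = 5.25% → $2.90
Total tax = $0.44 + $5.08 + $0.94 + $0.68 + $5.87 + $2.12 + $3.68 + $2.45 + $9.84 + $1.33 + $5.47 + $2.90 = $40.80

$40.80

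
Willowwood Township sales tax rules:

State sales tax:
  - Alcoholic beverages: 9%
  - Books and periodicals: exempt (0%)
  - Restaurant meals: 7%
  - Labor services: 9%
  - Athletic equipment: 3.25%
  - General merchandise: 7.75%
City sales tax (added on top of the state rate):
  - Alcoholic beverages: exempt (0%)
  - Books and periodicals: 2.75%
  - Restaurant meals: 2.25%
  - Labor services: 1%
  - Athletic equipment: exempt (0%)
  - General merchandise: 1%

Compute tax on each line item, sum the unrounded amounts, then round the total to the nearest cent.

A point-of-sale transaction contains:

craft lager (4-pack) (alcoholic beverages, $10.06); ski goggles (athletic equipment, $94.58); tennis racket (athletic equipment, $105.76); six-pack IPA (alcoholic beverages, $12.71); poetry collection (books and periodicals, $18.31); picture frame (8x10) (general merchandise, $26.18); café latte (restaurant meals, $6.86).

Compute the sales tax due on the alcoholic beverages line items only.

Craft lager (4-pack) $10.06: alcoholic beverages → 9% + 0% city = 9% → $0.9054
Six-pack IPA $12.71: alcoholic beverages → 9% + 0% city = 9% → $1.1439
Tax on alcoholic beverages: unrounded sum = $2.0493 → $2.05

$2.05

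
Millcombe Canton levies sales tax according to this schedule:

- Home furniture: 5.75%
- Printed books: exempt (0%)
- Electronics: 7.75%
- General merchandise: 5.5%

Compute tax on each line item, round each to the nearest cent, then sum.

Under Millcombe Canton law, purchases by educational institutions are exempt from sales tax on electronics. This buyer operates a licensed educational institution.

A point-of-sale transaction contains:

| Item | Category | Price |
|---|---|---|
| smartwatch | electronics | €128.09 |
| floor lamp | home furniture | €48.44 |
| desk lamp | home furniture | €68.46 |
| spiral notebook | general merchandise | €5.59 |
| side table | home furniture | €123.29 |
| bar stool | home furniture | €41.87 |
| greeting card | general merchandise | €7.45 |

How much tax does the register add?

€16.95

Smartwatch €128.09: electronics, buyer-exempt → 0% → €0.00
Floor lamp €48.44: home furniture → 5.75% → €2.79
Desk lamp €68.46: home furniture → 5.75% → €3.94
Spiral notebook €5.59: general merchandise → 5.5% → €0.31
Side table €123.29: home furniture → 5.75% → €7.09
Bar stool €41.87: home furniture → 5.75% → €2.41
Greeting card €7.45: general merchandise → 5.5% → €0.41
Total tax = €2.79 + €3.94 + €0.31 + €7.09 + €2.41 + €0.41 = €16.95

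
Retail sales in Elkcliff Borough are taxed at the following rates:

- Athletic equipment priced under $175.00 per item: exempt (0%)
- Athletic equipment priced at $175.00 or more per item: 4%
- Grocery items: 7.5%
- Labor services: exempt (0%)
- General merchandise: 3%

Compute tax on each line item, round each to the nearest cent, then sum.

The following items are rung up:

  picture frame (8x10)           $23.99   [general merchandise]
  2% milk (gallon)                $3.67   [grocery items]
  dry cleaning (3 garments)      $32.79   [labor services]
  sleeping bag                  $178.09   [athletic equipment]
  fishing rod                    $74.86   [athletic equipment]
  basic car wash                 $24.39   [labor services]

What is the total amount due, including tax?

$345.91

Picture frame (8x10) $23.99: general merchandise → 3% → $0.72
2% milk (gallon) $3.67: grocery items → 7.5% → $0.28
Dry cleaning (3 garments) $32.79: labor services → 0% → $0.00
Sleeping bag $178.09: athletic equipment, $175.00 or more → 4% → $7.12
Fishing rod $74.86: athletic equipment, under $175.00 → 0% → $0.00
Basic car wash $24.39: labor services → 0% → $0.00
Subtotal = $337.79; tax = $8.12; total due = $345.91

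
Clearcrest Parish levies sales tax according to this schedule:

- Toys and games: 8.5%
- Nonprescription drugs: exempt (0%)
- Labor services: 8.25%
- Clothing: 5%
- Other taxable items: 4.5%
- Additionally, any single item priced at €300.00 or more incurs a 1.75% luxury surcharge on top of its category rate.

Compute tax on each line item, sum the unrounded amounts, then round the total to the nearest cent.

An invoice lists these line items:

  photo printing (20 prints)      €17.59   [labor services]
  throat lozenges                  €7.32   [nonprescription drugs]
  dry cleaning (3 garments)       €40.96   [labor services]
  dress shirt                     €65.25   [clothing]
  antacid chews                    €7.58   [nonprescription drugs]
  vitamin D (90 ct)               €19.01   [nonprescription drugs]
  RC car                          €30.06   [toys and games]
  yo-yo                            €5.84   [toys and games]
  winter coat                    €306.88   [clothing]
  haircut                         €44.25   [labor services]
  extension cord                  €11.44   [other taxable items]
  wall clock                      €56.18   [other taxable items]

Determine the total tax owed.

Photo printing (20 prints) €17.59: labor services → 8.25% → €1.451175
Throat lozenges €7.32: nonprescription drugs → 0% → €0.00
Dry cleaning (3 garments) €40.96: labor services → 8.25% → €3.3792
Dress shirt €65.25: clothing → 5% → €3.2625
Antacid chews €7.58: nonprescription drugs → 0% → €0.00
Vitamin D (90 ct) €19.01: nonprescription drugs → 0% → €0.00
RC car €30.06: toys and games → 8.5% → €2.5551
Yo-yo €5.84: toys and games → 8.5% → €0.4964
Winter coat €306.88: clothing → 5% + 1.75% surcharge = 6.75% → €20.7144
Haircut €44.25: labor services → 8.25% → €3.650625
Extension cord €11.44: other taxable items → 4.5% → €0.5148
Wall clock €56.18: other taxable items → 4.5% → €2.5281
Unrounded tax sum = €38.5523 → €38.55

€38.55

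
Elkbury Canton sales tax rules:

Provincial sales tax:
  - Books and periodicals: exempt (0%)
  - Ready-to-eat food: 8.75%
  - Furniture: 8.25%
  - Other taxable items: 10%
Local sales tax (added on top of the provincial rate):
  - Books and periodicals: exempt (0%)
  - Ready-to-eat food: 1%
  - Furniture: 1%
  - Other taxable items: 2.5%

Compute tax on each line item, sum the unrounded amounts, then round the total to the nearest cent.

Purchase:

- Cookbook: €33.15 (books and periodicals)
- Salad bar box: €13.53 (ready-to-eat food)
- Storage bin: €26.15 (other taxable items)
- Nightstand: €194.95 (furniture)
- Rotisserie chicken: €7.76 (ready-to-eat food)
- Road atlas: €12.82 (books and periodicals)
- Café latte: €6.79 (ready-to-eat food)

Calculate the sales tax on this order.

€24.04

Cookbook €33.15: books and periodicals → 0% + 0% local = 0% → €0.00
Salad bar box €13.53: ready-to-eat food → 8.75% + 1% local = 9.75% → €1.319175
Storage bin €26.15: other taxable items → 10% + 2.5% local = 12.5% → €3.26875
Nightstand €194.95: furniture → 8.25% + 1% local = 9.25% → €18.032875
Rotisserie chicken €7.76: ready-to-eat food → 8.75% + 1% local = 9.75% → €0.7566
Road atlas €12.82: books and periodicals → 0% + 0% local = 0% → €0.00
Café latte €6.79: ready-to-eat food → 8.75% + 1% local = 9.75% → €0.662025
Unrounded tax sum = €24.039425 → €24.04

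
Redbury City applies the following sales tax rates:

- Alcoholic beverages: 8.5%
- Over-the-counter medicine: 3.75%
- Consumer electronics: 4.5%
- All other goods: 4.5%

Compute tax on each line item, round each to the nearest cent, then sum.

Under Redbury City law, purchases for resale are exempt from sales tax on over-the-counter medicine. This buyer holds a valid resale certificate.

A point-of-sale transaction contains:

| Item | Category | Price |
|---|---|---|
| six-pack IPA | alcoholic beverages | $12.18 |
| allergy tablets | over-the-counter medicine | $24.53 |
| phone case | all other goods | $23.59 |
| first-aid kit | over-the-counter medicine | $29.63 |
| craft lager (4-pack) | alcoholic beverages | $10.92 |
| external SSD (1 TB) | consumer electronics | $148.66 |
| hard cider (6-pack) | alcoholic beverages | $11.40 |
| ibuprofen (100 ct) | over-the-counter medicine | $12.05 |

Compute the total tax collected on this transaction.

$10.69

Six-pack IPA $12.18: alcoholic beverages → 8.5% → $1.04
Allergy tablets $24.53: over-the-counter medicine, buyer-exempt → 0% → $0.00
Phone case $23.59: all other goods → 4.5% → $1.06
First-aid kit $29.63: over-the-counter medicine, buyer-exempt → 0% → $0.00
Craft lager (4-pack) $10.92: alcoholic beverages → 8.5% → $0.93
External SSD (1 TB) $148.66: consumer electronics → 4.5% → $6.69
Hard cider (6-pack) $11.40: alcoholic beverages → 8.5% → $0.97
Ibuprofen (100 ct) $12.05: over-the-counter medicine, buyer-exempt → 0% → $0.00
Total tax = $1.04 + $1.06 + $0.93 + $6.69 + $0.97 = $10.69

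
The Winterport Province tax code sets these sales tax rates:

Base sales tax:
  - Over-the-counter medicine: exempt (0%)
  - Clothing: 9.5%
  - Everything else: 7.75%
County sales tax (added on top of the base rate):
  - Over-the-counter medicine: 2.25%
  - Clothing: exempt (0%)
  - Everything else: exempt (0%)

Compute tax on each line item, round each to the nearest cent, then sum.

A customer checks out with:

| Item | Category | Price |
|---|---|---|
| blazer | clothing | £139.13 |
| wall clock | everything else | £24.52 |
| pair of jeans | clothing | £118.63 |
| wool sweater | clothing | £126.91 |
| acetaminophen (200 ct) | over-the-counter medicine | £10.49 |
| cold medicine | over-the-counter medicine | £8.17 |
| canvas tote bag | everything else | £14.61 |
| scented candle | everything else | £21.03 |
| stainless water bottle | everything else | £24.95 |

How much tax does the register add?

£43.56

Blazer £139.13: clothing → 9.5% + 0% county = 9.5% → £13.22
Wall clock £24.52: everything else → 7.75% + 0% county = 7.75% → £1.90
Pair of jeans £118.63: clothing → 9.5% + 0% county = 9.5% → £11.27
Wool sweater £126.91: clothing → 9.5% + 0% county = 9.5% → £12.06
Acetaminophen (200 ct) £10.49: over-the-counter medicine → 0% + 2.25% county = 2.25% → £0.24
Cold medicine £8.17: over-the-counter medicine → 0% + 2.25% county = 2.25% → £0.18
Canvas tote bag £14.61: everything else → 7.75% + 0% county = 7.75% → £1.13
Scented candle £21.03: everything else → 7.75% + 0% county = 7.75% → £1.63
Stainless water bottle £24.95: everything else → 7.75% + 0% county = 7.75% → £1.93
Total tax = £13.22 + £1.90 + £11.27 + £12.06 + £0.24 + £0.18 + £1.13 + £1.63 + £1.93 = £43.56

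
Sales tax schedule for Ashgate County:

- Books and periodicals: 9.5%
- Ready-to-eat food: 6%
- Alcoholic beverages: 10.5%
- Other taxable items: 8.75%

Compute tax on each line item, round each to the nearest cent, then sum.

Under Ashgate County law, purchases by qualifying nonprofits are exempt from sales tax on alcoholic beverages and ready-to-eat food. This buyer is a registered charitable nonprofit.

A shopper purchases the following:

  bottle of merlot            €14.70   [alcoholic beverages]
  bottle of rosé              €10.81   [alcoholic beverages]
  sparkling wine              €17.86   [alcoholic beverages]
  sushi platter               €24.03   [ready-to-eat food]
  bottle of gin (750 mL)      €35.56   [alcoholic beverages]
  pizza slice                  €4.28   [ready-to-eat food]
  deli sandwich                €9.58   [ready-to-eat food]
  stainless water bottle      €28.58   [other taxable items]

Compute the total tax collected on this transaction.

Bottle of merlot €14.70: alcoholic beverages, buyer-exempt → 0% → €0.00
Bottle of rosé €10.81: alcoholic beverages, buyer-exempt → 0% → €0.00
Sparkling wine €17.86: alcoholic beverages, buyer-exempt → 0% → €0.00
Sushi platter €24.03: ready-to-eat food, buyer-exempt → 0% → €0.00
Bottle of gin (750 mL) €35.56: alcoholic beverages, buyer-exempt → 0% → €0.00
Pizza slice €4.28: ready-to-eat food, buyer-exempt → 0% → €0.00
Deli sandwich €9.58: ready-to-eat food, buyer-exempt → 0% → €0.00
Stainless water bottle €28.58: other taxable items → 8.75% → €2.50
Total tax = €2.50

€2.50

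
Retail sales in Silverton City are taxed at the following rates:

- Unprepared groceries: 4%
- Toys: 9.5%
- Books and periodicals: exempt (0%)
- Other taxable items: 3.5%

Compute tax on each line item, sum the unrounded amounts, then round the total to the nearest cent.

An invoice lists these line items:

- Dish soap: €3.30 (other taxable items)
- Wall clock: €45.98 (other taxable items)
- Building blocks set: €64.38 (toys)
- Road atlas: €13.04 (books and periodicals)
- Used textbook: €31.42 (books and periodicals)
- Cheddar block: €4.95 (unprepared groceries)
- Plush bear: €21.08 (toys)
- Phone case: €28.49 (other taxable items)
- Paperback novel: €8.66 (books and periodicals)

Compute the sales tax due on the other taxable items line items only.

€2.72

Dish soap €3.30: other taxable items → 3.5% → €0.1155
Wall clock €45.98: other taxable items → 3.5% → €1.6093
Phone case €28.49: other taxable items → 3.5% → €0.99715
Tax on other taxable items: unrounded sum = €2.72195 → €2.72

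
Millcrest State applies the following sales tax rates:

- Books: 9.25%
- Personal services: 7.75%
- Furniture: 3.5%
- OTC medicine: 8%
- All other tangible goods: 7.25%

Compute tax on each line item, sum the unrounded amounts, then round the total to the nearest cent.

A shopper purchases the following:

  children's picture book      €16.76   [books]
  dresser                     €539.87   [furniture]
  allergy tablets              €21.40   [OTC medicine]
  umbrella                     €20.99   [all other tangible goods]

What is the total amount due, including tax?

Children's picture book €16.76: books → 9.25% → €1.5503
Dresser €539.87: furniture → 3.5% → €18.89545
Allergy tablets €21.40: OTC medicine → 8% → €1.712
Umbrella €20.99: all other tangible goods → 7.25% → €1.521775
Subtotal = €599.02; unrounded tax = €23.679525 → €23.68; total due = €622.70

€622.70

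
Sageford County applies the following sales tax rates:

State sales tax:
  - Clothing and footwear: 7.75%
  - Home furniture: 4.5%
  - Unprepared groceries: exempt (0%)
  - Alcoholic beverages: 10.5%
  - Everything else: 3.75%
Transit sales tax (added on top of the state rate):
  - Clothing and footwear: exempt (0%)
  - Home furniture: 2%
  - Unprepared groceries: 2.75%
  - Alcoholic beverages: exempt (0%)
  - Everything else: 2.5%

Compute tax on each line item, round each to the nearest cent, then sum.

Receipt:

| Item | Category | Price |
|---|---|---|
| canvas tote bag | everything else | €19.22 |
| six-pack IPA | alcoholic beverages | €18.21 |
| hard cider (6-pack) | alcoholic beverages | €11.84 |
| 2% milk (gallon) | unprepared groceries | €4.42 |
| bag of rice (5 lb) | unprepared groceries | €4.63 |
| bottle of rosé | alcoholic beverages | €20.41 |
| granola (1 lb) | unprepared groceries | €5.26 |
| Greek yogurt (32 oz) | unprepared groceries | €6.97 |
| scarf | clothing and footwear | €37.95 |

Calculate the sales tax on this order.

Canvas tote bag €19.22: everything else → 3.75% + 2.5% transit = 6.25% → €1.20
Six-pack IPA €18.21: alcoholic beverages → 10.5% + 0% transit = 10.5% → €1.91
Hard cider (6-pack) €11.84: alcoholic beverages → 10.5% + 0% transit = 10.5% → €1.24
2% milk (gallon) €4.42: unprepared groceries → 0% + 2.75% transit = 2.75% → €0.12
Bag of rice (5 lb) €4.63: unprepared groceries → 0% + 2.75% transit = 2.75% → €0.13
Bottle of rosé €20.41: alcoholic beverages → 10.5% + 0% transit = 10.5% → €2.14
Granola (1 lb) €5.26: unprepared groceries → 0% + 2.75% transit = 2.75% → €0.14
Greek yogurt (32 oz) €6.97: unprepared groceries → 0% + 2.75% transit = 2.75% → €0.19
Scarf €37.95: clothing and footwear → 7.75% + 0% transit = 7.75% → €2.94
Total tax = €1.20 + €1.91 + €1.24 + €0.12 + €0.13 + €2.14 + €0.14 + €0.19 + €2.94 = €10.01

€10.01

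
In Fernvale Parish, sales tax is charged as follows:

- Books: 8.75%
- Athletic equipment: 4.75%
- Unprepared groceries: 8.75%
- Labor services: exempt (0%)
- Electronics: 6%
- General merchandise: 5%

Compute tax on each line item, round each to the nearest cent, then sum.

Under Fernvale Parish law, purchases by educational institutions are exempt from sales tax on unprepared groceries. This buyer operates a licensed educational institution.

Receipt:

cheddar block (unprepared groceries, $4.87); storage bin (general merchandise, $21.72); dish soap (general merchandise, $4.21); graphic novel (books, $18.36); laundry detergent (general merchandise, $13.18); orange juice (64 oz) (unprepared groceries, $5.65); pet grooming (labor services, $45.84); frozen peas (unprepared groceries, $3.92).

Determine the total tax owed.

Cheddar block $4.87: unprepared groceries, buyer-exempt → 0% → $0.00
Storage bin $21.72: general merchandise → 5% → $1.09
Dish soap $4.21: general merchandise → 5% → $0.21
Graphic novel $18.36: books → 8.75% → $1.61
Laundry detergent $13.18: general merchandise → 5% → $0.66
Orange juice (64 oz) $5.65: unprepared groceries, buyer-exempt → 0% → $0.00
Pet grooming $45.84: labor services → 0% → $0.00
Frozen peas $3.92: unprepared groceries, buyer-exempt → 0% → $0.00
Total tax = $1.09 + $0.21 + $1.61 + $0.66 = $3.57

$3.57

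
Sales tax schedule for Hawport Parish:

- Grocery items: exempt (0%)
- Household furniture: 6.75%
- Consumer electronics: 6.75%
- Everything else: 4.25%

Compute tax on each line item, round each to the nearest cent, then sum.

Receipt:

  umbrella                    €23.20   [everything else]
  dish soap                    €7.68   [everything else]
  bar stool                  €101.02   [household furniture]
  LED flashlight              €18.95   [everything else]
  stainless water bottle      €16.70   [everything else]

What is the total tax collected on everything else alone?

€2.84

Umbrella €23.20: everything else → 4.25% → €0.99
Dish soap €7.68: everything else → 4.25% → €0.33
LED flashlight €18.95: everything else → 4.25% → €0.81
Stainless water bottle €16.70: everything else → 4.25% → €0.71
Tax on everything else = €0.99 + €0.33 + €0.81 + €0.71 = €2.84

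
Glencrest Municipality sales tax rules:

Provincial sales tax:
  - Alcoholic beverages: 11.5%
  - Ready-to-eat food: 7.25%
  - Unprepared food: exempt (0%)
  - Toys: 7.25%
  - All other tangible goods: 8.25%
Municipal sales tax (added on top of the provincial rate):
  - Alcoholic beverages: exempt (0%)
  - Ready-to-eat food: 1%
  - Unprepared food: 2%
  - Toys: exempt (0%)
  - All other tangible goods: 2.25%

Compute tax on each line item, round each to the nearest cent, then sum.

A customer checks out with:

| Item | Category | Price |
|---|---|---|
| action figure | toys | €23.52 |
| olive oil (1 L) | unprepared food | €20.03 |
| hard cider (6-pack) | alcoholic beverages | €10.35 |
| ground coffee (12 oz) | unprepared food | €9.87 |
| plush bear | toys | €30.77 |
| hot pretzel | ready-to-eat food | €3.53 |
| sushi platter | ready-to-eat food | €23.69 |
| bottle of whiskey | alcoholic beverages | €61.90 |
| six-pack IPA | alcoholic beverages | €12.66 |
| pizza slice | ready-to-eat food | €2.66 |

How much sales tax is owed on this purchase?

Action figure €23.52: toys → 7.25% + 0% municipal = 7.25% → €1.71
Olive oil (1 L) €20.03: unprepared food → 0% + 2% municipal = 2% → €0.40
Hard cider (6-pack) €10.35: alcoholic beverages → 11.5% + 0% municipal = 11.5% → €1.19
Ground coffee (12 oz) €9.87: unprepared food → 0% + 2% municipal = 2% → €0.20
Plush bear €30.77: toys → 7.25% + 0% municipal = 7.25% → €2.23
Hot pretzel €3.53: ready-to-eat food → 7.25% + 1% municipal = 8.25% → €0.29
Sushi platter €23.69: ready-to-eat food → 7.25% + 1% municipal = 8.25% → €1.95
Bottle of whiskey €61.90: alcoholic beverages → 11.5% + 0% municipal = 11.5% → €7.12
Six-pack IPA €12.66: alcoholic beverages → 11.5% + 0% municipal = 11.5% → €1.46
Pizza slice €2.66: ready-to-eat food → 7.25% + 1% municipal = 8.25% → €0.22
Total tax = €1.71 + €0.40 + €1.19 + €0.20 + €2.23 + €0.29 + €1.95 + €7.12 + €1.46 + €0.22 = €16.77

€16.77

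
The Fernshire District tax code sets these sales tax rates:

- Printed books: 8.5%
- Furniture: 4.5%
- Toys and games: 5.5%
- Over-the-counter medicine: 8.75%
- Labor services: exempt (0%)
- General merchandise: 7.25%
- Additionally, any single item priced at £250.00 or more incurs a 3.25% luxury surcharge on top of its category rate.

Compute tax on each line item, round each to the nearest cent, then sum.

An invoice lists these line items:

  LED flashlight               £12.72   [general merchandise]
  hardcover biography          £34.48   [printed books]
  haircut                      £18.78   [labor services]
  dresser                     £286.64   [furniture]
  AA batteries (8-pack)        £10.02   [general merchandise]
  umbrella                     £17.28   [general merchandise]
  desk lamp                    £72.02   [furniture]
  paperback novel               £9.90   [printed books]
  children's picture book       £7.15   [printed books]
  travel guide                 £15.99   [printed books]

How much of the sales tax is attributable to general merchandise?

LED flashlight £12.72: general merchandise → 7.25% → £0.92
AA batteries (8-pack) £10.02: general merchandise → 7.25% → £0.73
Umbrella £17.28: general merchandise → 7.25% → £1.25
Tax on general merchandise = £0.92 + £0.73 + £1.25 = £2.90

£2.90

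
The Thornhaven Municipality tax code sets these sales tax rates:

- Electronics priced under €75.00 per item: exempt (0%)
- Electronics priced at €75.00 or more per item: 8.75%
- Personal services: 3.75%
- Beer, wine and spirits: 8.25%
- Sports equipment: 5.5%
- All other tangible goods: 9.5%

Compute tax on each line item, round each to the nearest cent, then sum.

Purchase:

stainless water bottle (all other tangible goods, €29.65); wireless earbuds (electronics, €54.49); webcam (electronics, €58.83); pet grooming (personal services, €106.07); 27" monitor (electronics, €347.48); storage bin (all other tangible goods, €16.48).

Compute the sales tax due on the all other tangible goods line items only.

€4.39

Stainless water bottle €29.65: all other tangible goods → 9.5% → €2.82
Storage bin €16.48: all other tangible goods → 9.5% → €1.57
Tax on all other tangible goods = €2.82 + €1.57 = €4.39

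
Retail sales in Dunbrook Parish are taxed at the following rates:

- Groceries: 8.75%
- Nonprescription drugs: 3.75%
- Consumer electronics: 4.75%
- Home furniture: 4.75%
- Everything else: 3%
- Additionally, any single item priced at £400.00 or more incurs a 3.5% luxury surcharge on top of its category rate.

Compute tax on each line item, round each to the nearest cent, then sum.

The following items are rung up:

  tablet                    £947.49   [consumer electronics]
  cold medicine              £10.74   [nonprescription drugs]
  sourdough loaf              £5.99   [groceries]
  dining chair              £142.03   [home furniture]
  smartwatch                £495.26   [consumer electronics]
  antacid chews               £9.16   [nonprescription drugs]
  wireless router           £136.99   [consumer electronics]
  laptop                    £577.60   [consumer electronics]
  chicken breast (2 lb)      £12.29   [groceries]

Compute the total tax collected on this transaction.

£182.28

Tablet £947.49: consumer electronics → 4.75% + 3.5% surcharge = 8.25% → £78.17
Cold medicine £10.74: nonprescription drugs → 3.75% → £0.40
Sourdough loaf £5.99: groceries → 8.75% → £0.52
Dining chair £142.03: home furniture → 4.75% → £6.75
Smartwatch £495.26: consumer electronics → 4.75% + 3.5% surcharge = 8.25% → £40.86
Antacid chews £9.16: nonprescription drugs → 3.75% → £0.34
Wireless router £136.99: consumer electronics → 4.75% → £6.51
Laptop £577.60: consumer electronics → 4.75% + 3.5% surcharge = 8.25% → £47.65
Chicken breast (2 lb) £12.29: groceries → 8.75% → £1.08
Total tax = £78.17 + £0.40 + £0.52 + £6.75 + £40.86 + £0.34 + £6.51 + £47.65 + £1.08 = £182.28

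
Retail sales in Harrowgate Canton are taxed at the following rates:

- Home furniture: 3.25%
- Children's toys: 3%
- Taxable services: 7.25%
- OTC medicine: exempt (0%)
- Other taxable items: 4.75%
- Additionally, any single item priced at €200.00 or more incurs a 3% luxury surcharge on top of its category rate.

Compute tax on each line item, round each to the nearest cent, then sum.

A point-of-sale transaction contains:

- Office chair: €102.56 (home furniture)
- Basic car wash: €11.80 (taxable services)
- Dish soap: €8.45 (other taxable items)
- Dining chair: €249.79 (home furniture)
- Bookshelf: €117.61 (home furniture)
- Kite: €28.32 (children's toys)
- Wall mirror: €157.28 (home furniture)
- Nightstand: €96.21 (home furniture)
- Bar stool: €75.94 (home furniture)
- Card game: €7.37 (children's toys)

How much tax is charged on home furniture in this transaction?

€33.47

Office chair €102.56: home furniture → 3.25% → €3.33
Dining chair €249.79: home furniture → 3.25% + 3% surcharge = 6.25% → €15.61
Bookshelf €117.61: home furniture → 3.25% → €3.82
Wall mirror €157.28: home furniture → 3.25% → €5.11
Nightstand €96.21: home furniture → 3.25% → €3.13
Bar stool €75.94: home furniture → 3.25% → €2.47
Tax on home furniture = €3.33 + €15.61 + €3.82 + €5.11 + €3.13 + €2.47 = €33.47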